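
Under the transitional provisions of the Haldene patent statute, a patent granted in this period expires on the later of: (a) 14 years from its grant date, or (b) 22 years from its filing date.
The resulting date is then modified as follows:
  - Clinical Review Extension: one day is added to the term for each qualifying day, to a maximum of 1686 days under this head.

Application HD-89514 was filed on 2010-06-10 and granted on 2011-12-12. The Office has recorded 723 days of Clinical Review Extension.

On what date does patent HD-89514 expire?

(a) grant + 14 years → 12 December 2025.
(b) filing + 22 years → 10 June 2032.
Later of the two: 10 June 2032.
Clinical Review Extension: 723 days (within the 1686-day cap) → +723 days → 3 June 2034.

June 3, 2034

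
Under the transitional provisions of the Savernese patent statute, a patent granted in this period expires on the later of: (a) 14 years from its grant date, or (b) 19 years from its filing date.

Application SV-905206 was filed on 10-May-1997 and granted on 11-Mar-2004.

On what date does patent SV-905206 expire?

(a) grant + 14 years → 11 March 2018.
(b) filing + 19 years → 10 May 2016.
Later of the two: 11 March 2018.

2018-03-11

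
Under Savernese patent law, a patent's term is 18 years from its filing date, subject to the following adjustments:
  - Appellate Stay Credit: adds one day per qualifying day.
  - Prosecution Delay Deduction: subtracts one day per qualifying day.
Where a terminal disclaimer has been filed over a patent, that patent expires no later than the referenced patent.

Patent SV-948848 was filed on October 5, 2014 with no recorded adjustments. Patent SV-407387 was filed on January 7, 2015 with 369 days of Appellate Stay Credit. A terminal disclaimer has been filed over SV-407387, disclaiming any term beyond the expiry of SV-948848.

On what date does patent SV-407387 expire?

2032-10-05

Natural term of SV-407387:
  Base: filing + 18 years → 7 January 2033.
  Appellate Stay Credit: +369 days → 11 January 2034.
Expiry of referenced patent SV-948848:
  Base: filing + 18 years → 5 October 2032.
Terminal disclaimer: SV-407387 expires on the earlier of 11 January 2034 and 5 October 2032.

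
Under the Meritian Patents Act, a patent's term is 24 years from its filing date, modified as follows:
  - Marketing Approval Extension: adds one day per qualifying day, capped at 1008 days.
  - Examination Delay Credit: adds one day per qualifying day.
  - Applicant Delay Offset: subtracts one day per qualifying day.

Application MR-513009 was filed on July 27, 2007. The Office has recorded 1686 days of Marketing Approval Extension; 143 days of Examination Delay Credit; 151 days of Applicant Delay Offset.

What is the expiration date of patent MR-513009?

2034-04-22

Base term: filing date + 24 years → 27 July 2031.
Marketing Approval Extension: 1686 days claimed exceeds the 1008-day cap, so +1008 days → 30 April 2034.
Examination Delay Credit: +143 days → 20 September 2034.
Applicant Delay Offset: −151 days → 22 April 2034.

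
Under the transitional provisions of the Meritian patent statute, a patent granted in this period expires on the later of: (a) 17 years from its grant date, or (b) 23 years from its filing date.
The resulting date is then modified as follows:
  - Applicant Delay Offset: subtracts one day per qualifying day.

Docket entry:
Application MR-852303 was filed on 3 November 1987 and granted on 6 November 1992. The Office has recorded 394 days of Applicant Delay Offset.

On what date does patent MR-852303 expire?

October 5, 2009

(a) grant + 17 years → 6 November 2009.
(b) filing + 23 years → 3 November 2010.
Later of the two: 3 November 2010.
Applicant Delay Offset: −394 days → 5 October 2009.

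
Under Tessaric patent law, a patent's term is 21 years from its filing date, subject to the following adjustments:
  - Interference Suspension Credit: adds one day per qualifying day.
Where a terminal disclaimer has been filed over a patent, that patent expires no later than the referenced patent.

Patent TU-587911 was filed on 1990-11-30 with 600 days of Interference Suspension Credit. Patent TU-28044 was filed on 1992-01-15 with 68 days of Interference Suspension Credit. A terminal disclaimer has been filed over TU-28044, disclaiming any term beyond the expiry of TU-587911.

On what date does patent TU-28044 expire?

2013-03-24

Natural term of TU-28044:
  Base: filing + 21 years → 15 January 2013.
  Interference Suspension Credit: +68 days → 24 March 2013.
Expiry of referenced patent TU-587911:
  Base: filing + 21 years → 30 November 2011.
  Interference Suspension Credit: +600 days → 22 July 2013.
Terminal disclaimer: TU-28044 expires on the earlier of 24 March 2013 and 22 July 2013.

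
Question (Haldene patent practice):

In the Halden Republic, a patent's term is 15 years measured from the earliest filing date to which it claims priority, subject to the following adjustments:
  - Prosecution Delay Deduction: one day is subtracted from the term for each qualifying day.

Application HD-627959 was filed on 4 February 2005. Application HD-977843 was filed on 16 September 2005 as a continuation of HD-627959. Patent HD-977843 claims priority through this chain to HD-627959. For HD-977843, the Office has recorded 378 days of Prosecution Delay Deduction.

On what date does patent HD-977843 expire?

Earliest priority filing: 4 February 2005.
Base term: 4 February 2005 + 15 years → 4 February 2020.
Prosecution Delay Deduction: −378 days → 22 January 2019.

2019-01-22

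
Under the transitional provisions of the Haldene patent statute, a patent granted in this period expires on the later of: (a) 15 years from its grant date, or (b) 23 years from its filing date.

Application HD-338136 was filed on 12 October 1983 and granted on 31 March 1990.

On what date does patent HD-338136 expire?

(a) grant + 15 years → 31 March 2005.
(b) filing + 23 years → 12 October 2006.
Later of the two: 12 October 2006.

2006-10-12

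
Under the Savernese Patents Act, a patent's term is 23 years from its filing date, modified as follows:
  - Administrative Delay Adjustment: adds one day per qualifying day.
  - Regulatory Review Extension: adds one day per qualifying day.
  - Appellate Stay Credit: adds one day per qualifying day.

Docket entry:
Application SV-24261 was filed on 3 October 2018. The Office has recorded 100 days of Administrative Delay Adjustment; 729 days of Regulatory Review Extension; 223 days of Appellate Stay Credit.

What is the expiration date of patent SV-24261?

Base term: filing date + 23 years → 3 October 2041.
Administrative Delay Adjustment: +100 days → 11 January 2042.
Regulatory Review Extension: +729 days → 10 January 2044.
Appellate Stay Credit: +223 days → 20 August 2044.

August 20, 2044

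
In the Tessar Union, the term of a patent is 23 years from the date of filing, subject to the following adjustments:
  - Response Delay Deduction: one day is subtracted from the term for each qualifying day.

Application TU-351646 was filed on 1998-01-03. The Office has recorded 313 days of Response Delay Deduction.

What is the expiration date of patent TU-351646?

Base term: filing date + 23 years → 3 January 2021.
Response Delay Deduction: −313 days → 25 February 2020.

2020-02-25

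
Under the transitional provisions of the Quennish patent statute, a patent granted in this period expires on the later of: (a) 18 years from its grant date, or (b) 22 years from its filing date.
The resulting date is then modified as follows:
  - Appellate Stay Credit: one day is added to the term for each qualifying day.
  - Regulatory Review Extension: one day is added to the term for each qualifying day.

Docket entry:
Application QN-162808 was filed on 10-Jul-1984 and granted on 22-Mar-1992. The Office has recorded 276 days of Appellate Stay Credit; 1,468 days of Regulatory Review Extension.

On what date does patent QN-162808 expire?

2014-12-30

(a) grant + 18 years → 22 March 2010.
(b) filing + 22 years → 10 July 2006.
Later of the two: 22 March 2010.
Appellate Stay Credit: +276 days → 23 December 2010.
Regulatory Review Extension: +1468 days → 30 December 2014.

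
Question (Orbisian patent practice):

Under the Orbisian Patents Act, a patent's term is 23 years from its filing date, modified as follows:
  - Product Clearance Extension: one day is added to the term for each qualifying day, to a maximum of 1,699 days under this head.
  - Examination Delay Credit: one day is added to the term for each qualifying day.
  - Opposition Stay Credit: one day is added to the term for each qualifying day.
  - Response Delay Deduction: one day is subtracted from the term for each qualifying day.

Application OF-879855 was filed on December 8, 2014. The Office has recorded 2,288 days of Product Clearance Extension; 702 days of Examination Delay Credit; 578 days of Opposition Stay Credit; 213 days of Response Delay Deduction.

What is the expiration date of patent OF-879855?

2045-07-05

Base term: filing date + 23 years → 8 December 2037.
Product Clearance Extension: 2288 days claimed exceeds the 1699-day cap, so +1699 days → 3 August 2042.
Examination Delay Credit: +702 days → 5 July 2044.
Opposition Stay Credit: +578 days → 3 February 2046.
Response Delay Deduction: −213 days → 5 July 2045.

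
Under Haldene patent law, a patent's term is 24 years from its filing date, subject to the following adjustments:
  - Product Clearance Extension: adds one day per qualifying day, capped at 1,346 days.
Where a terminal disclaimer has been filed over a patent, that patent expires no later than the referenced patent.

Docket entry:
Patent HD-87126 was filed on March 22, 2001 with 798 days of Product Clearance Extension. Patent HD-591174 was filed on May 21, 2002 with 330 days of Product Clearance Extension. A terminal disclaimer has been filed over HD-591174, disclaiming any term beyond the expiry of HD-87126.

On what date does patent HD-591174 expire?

Natural term of HD-591174:
  Base: filing + 24 years → 21 May 2026.
  Product Clearance Extension: 330 days (within the 1346-day cap) → +330 days → 16 April 2027.
Expiry of referenced patent HD-87126:
  Base: filing + 24 years → 22 March 2025.
  Product Clearance Extension: 798 days (within the 1346-day cap) → +798 days → 29 May 2027.
Terminal disclaimer: HD-591174 expires on the earlier of 16 April 2027 and 29 May 2027.

2027-04-16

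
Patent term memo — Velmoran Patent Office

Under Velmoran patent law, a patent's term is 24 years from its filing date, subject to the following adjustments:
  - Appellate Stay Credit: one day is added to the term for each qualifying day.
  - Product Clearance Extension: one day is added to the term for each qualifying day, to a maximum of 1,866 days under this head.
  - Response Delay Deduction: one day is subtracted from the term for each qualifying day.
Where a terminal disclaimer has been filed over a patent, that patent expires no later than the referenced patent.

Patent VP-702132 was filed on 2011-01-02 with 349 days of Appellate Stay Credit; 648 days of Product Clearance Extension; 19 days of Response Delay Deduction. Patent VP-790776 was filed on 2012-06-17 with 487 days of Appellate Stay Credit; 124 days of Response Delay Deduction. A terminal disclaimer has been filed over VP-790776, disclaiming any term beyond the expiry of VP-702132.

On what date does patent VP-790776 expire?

June 15, 2037

Natural term of VP-790776:
  Base: filing + 24 years → 17 June 2036.
  Appellate Stay Credit: +487 days → 17 October 2037.
  Response Delay Deduction: −124 days → 15 June 2037.
Expiry of referenced patent VP-702132:
  Base: filing + 24 years → 2 January 2035.
  Appellate Stay Credit: +349 days → 17 December 2035.
  Product Clearance Extension: 648 days (within the 1866-day cap) → +648 days → 25 September 2037.
  Response Delay Deduction: −19 days → 6 September 2037.
Terminal disclaimer: VP-790776 expires on the earlier of 15 June 2037 and 6 September 2037.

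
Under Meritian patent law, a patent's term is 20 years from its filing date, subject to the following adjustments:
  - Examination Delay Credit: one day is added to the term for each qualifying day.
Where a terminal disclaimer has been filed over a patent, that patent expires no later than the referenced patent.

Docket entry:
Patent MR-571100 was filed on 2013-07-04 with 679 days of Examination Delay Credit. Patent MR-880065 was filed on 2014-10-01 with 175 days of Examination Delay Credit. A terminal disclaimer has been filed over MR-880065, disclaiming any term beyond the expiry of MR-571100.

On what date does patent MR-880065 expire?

Natural term of MR-880065:
  Base: filing + 20 years → 1 October 2034.
  Examination Delay Credit: +175 days → 25 March 2035.
Expiry of referenced patent MR-571100:
  Base: filing + 20 years → 4 July 2033.
  Examination Delay Credit: +679 days → 14 May 2035.
Terminal disclaimer: MR-880065 expires on the earlier of 25 March 2035 and 14 May 2035.

2035-03-25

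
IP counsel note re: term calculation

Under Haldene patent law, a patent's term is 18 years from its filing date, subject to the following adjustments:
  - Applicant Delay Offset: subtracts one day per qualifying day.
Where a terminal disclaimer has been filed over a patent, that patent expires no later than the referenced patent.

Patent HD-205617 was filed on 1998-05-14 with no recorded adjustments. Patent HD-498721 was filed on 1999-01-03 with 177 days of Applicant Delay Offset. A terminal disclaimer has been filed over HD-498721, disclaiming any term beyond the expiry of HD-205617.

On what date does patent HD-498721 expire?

Natural term of HD-498721:
  Base: filing + 18 years → 3 January 2017.
  Applicant Delay Offset: −177 days → 10 July 2016.
Expiry of referenced patent HD-205617:
  Base: filing + 18 years → 14 May 2016.
Terminal disclaimer: HD-498721 expires on the earlier of 10 July 2016 and 14 May 2016.

2016-05-14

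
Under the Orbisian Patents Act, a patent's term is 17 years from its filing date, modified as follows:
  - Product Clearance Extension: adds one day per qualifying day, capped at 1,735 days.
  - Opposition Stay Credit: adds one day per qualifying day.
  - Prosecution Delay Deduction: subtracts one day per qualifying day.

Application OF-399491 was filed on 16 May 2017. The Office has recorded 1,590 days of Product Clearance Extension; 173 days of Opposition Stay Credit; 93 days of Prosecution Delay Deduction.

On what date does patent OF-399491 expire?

Base term: filing date + 17 years → 16 May 2034.
Product Clearance Extension: 1590 days (within the 1735-day cap) → +1590 days → 22 September 2038.
Opposition Stay Credit: +173 days → 14 March 2039.
Prosecution Delay Deduction: −93 days → 11 December 2038.

December 11, 2038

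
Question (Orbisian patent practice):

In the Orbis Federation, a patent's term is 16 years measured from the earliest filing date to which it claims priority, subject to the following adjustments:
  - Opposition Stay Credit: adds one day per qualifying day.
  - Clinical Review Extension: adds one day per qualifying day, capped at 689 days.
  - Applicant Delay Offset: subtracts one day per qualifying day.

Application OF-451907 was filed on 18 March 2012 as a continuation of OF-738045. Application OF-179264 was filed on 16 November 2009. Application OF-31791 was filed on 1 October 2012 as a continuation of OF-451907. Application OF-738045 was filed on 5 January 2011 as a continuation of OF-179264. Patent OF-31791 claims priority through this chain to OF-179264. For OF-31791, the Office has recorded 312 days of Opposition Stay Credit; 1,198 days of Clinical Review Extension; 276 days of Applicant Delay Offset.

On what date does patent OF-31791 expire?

Earliest priority filing: 16 November 2009.
Base term: 16 November 2009 + 16 years → 16 November 2025.
Opposition Stay Credit: +312 days → 24 September 2026.
Clinical Review Extension: 1198 days claimed exceeds the 689-day cap, so +689 days → 13 August 2028.
Applicant Delay Offset: −276 days → 11 November 2027.

2027-11-11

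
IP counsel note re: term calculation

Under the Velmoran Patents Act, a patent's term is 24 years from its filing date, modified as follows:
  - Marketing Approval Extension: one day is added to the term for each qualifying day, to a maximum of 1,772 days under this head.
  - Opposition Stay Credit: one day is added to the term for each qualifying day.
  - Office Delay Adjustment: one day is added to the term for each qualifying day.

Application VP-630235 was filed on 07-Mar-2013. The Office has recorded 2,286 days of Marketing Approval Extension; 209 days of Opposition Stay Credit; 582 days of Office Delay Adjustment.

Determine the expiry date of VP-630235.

Base term: filing date + 24 years → 7 March 2037.
Marketing Approval Extension: 2286 days claimed exceeds the 1772-day cap, so +1772 days → 12 January 2042.
Opposition Stay Credit: +209 days → 9 August 2042.
Office Delay Adjustment: +582 days → 13 March 2044.

March 13, 2044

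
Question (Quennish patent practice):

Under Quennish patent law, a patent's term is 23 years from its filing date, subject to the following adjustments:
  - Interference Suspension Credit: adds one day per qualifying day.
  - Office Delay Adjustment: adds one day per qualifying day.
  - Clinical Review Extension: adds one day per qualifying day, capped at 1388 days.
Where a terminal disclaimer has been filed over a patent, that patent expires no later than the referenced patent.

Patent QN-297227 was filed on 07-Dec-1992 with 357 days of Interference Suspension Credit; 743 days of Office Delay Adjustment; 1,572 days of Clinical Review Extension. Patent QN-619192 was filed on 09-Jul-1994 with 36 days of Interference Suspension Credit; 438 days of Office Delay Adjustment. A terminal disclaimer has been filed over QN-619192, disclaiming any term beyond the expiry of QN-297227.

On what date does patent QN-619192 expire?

Natural term of QN-619192:
  Base: filing + 23 years → 9 July 2017.
  Interference Suspension Credit: +36 days → 14 August 2017.
  Office Delay Adjustment: +438 days → 26 October 2018.
Expiry of referenced patent QN-297227:
  Base: filing + 23 years → 7 December 2015.
  Interference Suspension Credit: +357 days → 28 November 2016.
  Office Delay Adjustment: +743 days → 11 December 2018.
  Clinical Review Extension: 1572 days claimed exceeds the 1388-day cap, so +1388 days → 29 September 2022.
Terminal disclaimer: QN-619192 expires on the earlier of 26 October 2018 and 29 September 2022.

October 26, 2018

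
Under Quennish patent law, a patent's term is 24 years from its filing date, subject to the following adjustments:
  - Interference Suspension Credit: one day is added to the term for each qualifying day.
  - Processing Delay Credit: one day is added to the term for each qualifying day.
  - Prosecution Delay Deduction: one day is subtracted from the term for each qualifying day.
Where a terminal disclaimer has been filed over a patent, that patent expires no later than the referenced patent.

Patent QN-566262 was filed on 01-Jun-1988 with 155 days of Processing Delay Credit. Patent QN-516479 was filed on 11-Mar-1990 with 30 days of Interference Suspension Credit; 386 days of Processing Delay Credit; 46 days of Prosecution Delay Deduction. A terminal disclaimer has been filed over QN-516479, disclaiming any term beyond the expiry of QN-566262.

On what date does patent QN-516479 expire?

November 3, 2012

Natural term of QN-516479:
  Base: filing + 24 years → 11 March 2014.
  Interference Suspension Credit: +30 days → 10 April 2014.
  Processing Delay Credit: +386 days → 1 May 2015.
  Prosecution Delay Deduction: −46 days → 16 March 2015.
Expiry of referenced patent QN-566262:
  Base: filing + 24 years → 1 June 2012.
  Processing Delay Credit: +155 days → 3 November 2012.
Terminal disclaimer: QN-516479 expires on the earlier of 16 March 2015 and 3 November 2012.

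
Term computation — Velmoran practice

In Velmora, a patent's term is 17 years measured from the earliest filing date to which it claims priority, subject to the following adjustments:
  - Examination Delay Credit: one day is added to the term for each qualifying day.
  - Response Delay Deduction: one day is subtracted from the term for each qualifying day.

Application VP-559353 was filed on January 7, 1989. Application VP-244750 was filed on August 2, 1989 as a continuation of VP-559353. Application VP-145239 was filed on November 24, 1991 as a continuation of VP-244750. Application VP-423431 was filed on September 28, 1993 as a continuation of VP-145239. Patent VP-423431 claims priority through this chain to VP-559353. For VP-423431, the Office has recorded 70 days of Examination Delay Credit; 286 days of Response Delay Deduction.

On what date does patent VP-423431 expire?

Earliest priority filing: 7 January 1989.
Base term: 7 January 1989 + 17 years → 7 January 2006.
Examination Delay Credit: +70 days → 18 March 2006.
Response Delay Deduction: −286 days → 5 June 2005.

2005-06-05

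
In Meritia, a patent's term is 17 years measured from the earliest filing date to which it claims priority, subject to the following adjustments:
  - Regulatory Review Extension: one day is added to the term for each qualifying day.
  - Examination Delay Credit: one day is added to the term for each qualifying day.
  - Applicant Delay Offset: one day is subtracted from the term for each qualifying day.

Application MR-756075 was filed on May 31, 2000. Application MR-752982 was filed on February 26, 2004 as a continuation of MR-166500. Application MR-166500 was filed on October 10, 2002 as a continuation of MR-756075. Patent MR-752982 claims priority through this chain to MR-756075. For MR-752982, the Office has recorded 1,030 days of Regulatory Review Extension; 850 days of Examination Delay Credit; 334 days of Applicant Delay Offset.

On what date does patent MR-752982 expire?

Earliest priority filing: 31 May 2000.
Base term: 31 May 2000 + 17 years → 31 May 2017.
Regulatory Review Extension: +1030 days → 26 March 2020.
Examination Delay Credit: +850 days → 24 July 2022.
Applicant Delay Offset: −334 days → 24 August 2021.

2021-08-24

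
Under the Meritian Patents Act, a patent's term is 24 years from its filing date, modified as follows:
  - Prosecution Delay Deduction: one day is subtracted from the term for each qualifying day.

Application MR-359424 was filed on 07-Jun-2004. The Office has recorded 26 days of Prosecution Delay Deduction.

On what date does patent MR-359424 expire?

May 12, 2028

Base term: filing date + 24 years → 7 June 2028.
Prosecution Delay Deduction: −26 days → 12 May 2028.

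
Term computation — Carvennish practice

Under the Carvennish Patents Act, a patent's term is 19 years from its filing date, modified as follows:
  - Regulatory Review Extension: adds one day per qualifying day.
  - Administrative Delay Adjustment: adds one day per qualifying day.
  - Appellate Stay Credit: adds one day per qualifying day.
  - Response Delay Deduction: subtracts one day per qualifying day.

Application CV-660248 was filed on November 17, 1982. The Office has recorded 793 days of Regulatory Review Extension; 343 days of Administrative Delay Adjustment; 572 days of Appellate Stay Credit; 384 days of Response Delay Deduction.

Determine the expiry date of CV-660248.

Base term: filing date + 19 years → 17 November 2001.
Regulatory Review Extension: +793 days → 19 January 2004.
Administrative Delay Adjustment: +343 days → 27 December 2004.
Appellate Stay Credit: +572 days → 22 July 2006.
Response Delay Deduction: −384 days → 3 July 2005.

July 3, 2005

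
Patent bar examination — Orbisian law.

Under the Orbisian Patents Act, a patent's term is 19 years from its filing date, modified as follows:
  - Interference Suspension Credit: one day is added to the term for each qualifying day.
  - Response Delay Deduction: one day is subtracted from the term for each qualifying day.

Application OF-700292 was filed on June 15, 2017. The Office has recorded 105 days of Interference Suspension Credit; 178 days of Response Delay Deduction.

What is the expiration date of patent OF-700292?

2036-04-03

Base term: filing date + 19 years → 15 June 2036.
Interference Suspension Credit: +105 days → 28 September 2036.
Response Delay Deduction: −178 days → 3 April 2036.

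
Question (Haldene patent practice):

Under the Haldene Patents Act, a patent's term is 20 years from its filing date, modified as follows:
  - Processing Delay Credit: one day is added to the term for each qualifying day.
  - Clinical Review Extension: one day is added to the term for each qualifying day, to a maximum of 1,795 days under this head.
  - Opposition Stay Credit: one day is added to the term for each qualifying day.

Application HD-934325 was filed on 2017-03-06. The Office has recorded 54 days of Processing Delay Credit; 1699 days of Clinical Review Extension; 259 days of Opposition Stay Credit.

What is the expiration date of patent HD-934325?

September 8, 2042

Base term: filing date + 20 years → 6 March 2037.
Processing Delay Credit: +54 days → 29 April 2037.
Clinical Review Extension: 1699 days (within the 1795-day cap) → +1699 days → 23 December 2041.
Opposition Stay Credit: +259 days → 8 September 2042.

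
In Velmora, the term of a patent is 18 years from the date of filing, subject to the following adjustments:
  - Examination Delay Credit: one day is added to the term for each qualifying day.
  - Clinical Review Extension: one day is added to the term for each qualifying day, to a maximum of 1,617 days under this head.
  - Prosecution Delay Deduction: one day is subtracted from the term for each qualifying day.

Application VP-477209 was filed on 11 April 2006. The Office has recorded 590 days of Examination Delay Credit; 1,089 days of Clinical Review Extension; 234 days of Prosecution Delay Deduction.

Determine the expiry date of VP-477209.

March 26, 2028

Base term: filing date + 18 years → 11 April 2024.
Examination Delay Credit: +590 days → 22 November 2025.
Clinical Review Extension: 1089 days (within the 1617-day cap) → +1089 days → 15 November 2028.
Prosecution Delay Deduction: −234 days → 26 March 2028.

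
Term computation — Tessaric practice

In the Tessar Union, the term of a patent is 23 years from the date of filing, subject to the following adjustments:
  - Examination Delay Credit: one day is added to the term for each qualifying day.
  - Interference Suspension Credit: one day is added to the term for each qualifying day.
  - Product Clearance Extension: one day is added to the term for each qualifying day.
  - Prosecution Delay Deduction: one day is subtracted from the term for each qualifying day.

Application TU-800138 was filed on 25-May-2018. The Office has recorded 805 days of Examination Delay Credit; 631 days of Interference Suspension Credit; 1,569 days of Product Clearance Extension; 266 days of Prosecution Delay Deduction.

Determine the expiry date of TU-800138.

Base term: filing date + 23 years → 25 May 2041.
Examination Delay Credit: +805 days → 8 August 2043.
Interference Suspension Credit: +631 days → 30 April 2045.
Product Clearance Extension: +1569 days → 16 August 2049.
Prosecution Delay Deduction: −266 days → 23 November 2048.

November 23, 2048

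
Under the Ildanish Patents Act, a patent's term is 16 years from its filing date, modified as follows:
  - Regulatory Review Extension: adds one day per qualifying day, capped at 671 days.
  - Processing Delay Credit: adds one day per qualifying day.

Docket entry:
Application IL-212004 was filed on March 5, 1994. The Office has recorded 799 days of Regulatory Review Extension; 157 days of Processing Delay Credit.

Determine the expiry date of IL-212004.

Base term: filing date + 16 years → 5 March 2010.
Regulatory Review Extension: 799 days claimed exceeds the 671-day cap, so +671 days → 5 January 2012.
Processing Delay Credit: +157 days → 10 June 2012.

June 10, 2012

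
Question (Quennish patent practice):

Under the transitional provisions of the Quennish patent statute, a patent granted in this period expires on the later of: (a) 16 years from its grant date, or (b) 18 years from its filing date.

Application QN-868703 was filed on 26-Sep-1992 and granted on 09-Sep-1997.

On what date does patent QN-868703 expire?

(a) grant + 16 years → 9 September 2013.
(b) filing + 18 years → 26 September 2010.
Later of the two: 9 September 2013.

2013-09-09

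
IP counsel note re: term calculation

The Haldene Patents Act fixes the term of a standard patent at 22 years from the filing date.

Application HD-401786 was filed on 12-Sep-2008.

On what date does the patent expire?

September 12, 2030

Filing date + 22 years → 12 September 2030.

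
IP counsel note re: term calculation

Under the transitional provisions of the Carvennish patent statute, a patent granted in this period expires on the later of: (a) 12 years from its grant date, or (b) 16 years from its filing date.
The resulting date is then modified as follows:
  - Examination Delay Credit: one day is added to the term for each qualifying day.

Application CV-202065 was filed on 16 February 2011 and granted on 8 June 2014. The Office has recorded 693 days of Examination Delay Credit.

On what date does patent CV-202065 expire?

2029-01-09

(a) grant + 12 years → 8 June 2026.
(b) filing + 16 years → 16 February 2027.
Later of the two: 16 February 2027.
Examination Delay Credit: +693 days → 9 January 2029.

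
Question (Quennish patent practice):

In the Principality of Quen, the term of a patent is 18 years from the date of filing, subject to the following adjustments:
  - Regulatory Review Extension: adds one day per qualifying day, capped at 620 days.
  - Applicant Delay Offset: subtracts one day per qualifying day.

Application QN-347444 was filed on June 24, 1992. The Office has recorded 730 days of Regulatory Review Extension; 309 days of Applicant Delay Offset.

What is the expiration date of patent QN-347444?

Base term: filing date + 18 years → 24 June 2010.
Regulatory Review Extension: 730 days claimed exceeds the 620-day cap, so +620 days → 5 March 2012.
Applicant Delay Offset: −309 days → 1 May 2011.

May 1, 2011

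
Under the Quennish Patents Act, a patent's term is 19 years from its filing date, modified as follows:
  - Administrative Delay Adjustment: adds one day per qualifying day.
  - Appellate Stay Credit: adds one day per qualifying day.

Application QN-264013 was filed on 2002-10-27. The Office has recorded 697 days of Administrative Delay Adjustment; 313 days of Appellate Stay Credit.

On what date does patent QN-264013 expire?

2024-08-02

Base term: filing date + 19 years → 27 October 2021.
Administrative Delay Adjustment: +697 days → 24 September 2023.
Appellate Stay Credit: +313 days → 2 August 2024.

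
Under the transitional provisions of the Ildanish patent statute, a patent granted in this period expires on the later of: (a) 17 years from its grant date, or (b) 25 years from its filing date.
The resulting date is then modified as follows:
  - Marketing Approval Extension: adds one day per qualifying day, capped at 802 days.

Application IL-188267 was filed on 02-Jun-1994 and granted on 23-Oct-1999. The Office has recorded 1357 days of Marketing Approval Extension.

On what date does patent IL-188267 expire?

2021-08-12

(a) grant + 17 years → 23 October 2016.
(b) filing + 25 years → 2 June 2019.
Later of the two: 2 June 2019.
Marketing Approval Extension: 1357 days claimed exceeds the 802-day cap, so +802 days → 12 August 2021.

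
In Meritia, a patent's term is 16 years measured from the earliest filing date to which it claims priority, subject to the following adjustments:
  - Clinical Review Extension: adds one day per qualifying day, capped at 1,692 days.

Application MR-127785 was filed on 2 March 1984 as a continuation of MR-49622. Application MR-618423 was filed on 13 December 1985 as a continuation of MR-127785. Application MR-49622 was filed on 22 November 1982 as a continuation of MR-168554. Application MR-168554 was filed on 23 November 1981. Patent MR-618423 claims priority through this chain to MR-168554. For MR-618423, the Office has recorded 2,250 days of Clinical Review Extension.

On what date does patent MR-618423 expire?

2002-07-12

Earliest priority filing: 23 November 1981.
Base term: 23 November 1981 + 16 years → 23 November 1997.
Clinical Review Extension: 2250 days claimed exceeds the 1692-day cap, so +1692 days → 12 July 2002.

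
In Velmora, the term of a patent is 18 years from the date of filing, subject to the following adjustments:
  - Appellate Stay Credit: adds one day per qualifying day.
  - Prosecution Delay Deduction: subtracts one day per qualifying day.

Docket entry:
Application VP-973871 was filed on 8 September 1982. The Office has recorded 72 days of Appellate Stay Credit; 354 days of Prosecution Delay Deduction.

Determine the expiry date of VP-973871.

1999-12-01

Base term: filing date + 18 years → 8 September 2000.
Appellate Stay Credit: +72 days → 19 November 2000.
Prosecution Delay Deduction: −354 days → 1 December 1999.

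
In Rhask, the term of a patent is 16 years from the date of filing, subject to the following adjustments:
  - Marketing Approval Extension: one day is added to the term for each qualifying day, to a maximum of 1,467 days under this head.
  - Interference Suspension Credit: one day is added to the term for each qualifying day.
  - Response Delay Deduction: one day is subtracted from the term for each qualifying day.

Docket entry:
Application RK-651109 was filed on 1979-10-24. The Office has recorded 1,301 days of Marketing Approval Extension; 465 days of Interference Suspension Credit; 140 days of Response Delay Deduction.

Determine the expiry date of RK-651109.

Base term: filing date + 16 years → 24 October 1995.
Marketing Approval Extension: 1301 days (within the 1467-day cap) → +1301 days → 17 May 1999.
Interference Suspension Credit: +465 days → 24 August 2000.
Response Delay Deduction: −140 days → 6 April 2000.

2000-04-06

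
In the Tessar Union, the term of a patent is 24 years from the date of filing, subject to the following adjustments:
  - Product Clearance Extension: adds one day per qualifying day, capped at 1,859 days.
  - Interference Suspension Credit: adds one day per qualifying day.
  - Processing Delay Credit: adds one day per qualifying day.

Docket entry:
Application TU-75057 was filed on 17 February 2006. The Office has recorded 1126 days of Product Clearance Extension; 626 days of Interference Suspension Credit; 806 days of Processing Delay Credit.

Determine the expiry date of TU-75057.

Base term: filing date + 24 years → 17 February 2030.
Product Clearance Extension: 1126 days (within the 1859-day cap) → +1126 days → 19 March 2033.
Interference Suspension Credit: +626 days → 5 December 2034.
Processing Delay Credit: +806 days → 18 February 2037.

February 18, 2037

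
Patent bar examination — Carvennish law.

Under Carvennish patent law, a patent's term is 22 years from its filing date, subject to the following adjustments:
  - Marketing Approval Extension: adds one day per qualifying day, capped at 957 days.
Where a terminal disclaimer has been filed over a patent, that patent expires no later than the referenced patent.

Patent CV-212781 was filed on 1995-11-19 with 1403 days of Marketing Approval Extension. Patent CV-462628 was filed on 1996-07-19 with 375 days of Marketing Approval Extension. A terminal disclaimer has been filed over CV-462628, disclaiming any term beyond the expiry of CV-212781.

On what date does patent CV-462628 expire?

Natural term of CV-462628:
  Base: filing + 22 years → 19 July 2018.
  Marketing Approval Extension: 375 days (within the 957-day cap) → +375 days → 29 July 2019.
Expiry of referenced patent CV-212781:
  Base: filing + 22 years → 19 November 2017.
  Marketing Approval Extension: 1403 days claimed exceeds the 957-day cap, so +957 days → 3 July 2020.
Terminal disclaimer: CV-462628 expires on the earlier of 29 July 2019 and 3 July 2020.

2019-07-29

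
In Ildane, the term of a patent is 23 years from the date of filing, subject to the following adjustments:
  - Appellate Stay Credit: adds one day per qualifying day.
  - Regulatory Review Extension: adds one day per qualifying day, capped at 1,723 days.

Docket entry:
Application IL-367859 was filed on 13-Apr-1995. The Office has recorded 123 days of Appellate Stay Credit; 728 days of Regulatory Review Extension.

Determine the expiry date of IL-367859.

August 11, 2020

Base term: filing date + 23 years → 13 April 2018.
Appellate Stay Credit: +123 days → 14 August 2018.
Regulatory Review Extension: 728 days (within the 1723-day cap) → +728 days → 11 August 2020.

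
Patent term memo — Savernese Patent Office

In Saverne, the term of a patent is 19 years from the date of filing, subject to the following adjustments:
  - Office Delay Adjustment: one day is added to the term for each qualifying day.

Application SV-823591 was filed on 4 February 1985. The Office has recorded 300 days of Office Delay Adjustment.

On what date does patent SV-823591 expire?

2004-11-30

Base term: filing date + 19 years → 4 February 2004.
Office Delay Adjustment: +300 days → 30 November 2004.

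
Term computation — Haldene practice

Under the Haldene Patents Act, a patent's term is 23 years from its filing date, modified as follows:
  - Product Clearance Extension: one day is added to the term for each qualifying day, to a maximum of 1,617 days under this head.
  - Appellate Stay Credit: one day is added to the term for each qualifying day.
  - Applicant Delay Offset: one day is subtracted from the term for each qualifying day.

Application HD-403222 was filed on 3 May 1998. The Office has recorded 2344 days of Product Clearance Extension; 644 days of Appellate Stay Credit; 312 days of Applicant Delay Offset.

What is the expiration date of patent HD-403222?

Base term: filing date + 23 years → 3 May 2021.
Product Clearance Extension: 2344 days claimed exceeds the 1617-day cap, so +1617 days → 6 October 2025.
Appellate Stay Credit: +644 days → 12 July 2027.
Applicant Delay Offset: −312 days → 3 September 2026.

September 3, 2026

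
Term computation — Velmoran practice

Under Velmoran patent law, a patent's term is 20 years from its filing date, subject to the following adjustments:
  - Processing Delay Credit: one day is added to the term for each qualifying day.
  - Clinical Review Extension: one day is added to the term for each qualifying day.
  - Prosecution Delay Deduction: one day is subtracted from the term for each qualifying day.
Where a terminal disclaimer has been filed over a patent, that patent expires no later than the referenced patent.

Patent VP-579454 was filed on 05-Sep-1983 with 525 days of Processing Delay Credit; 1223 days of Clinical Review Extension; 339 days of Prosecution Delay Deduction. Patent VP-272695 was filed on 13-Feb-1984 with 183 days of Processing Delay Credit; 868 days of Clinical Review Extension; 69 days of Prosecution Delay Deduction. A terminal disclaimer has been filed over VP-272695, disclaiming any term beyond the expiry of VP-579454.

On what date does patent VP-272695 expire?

2006-10-22

Natural term of VP-272695:
  Base: filing + 20 years → 13 February 2004.
  Processing Delay Credit: +183 days → 14 August 2004.
  Clinical Review Extension: +868 days → 30 December 2006.
  Prosecution Delay Deduction: −69 days → 22 October 2006.
Expiry of referenced patent VP-579454:
  Base: filing + 20 years → 5 September 2003.
  Processing Delay Credit: +525 days → 11 February 2005.
  Clinical Review Extension: +1223 days → 18 June 2008.
  Prosecution Delay Deduction: −339 days → 15 July 2007.
Terminal disclaimer: VP-272695 expires on the earlier of 22 October 2006 and 15 July 2007.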